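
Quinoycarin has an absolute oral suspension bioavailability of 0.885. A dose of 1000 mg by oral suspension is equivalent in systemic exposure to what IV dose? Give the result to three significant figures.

Systemic exposure from an extravascular dose = F × D_ev, so the equivalent IV dose is F × D_ev.
D_iv = F × D_ev = 0.885 × 1000 = 885 mg

D_iv = 885 mg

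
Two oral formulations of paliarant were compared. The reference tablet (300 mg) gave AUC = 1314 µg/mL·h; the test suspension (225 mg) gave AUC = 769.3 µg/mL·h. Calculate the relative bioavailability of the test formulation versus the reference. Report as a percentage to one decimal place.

F_rel = (AUC_test/D_test) / (AUC_ref/D_ref)
      = (769.3/225) / (1314/300)
      = 3.41911 / 4.38 = 0.7806 = 78.06%

F_rel = 78.1%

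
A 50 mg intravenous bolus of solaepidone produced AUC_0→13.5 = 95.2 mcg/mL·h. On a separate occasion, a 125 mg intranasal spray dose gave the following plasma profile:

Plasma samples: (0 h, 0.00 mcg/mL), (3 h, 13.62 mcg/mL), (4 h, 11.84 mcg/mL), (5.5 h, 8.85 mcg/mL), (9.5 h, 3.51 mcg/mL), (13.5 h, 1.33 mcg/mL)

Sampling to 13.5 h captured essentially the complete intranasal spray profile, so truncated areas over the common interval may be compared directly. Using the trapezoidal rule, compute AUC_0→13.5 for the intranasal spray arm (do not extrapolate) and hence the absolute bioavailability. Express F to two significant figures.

F = 0.35

Trapezoidal AUC_0→13.5 (intranasal spray):
  [0→3]: (0.00+13.62)/2 × 3 = 20.43
  [3→4]: (13.62+11.84)/2 × 1 = 12.73
  [4→5.5]: (11.84+8.85)/2 × 1.5 = 15.5175
  [5.5→9.5]: (8.85+3.51)/2 × 4 = 24.72
  [9.5→13.5]: (3.51+1.33)/2 × 4 = 9.68
  Sum = 83.0775 mcg/mL·h
F = (AUC_ev/D_ev)/(AUC_iv/D_iv) = (83.0775/125)/(95.2/50) = 0.66462/1.904 = 0.3491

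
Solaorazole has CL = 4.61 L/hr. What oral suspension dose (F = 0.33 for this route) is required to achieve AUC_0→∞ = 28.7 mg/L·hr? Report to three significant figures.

Dose = 401 mg

Dose = CL × AUC_0→∞ / F
     = 4.61 × 28.7 / 0.33 = 400.93 mg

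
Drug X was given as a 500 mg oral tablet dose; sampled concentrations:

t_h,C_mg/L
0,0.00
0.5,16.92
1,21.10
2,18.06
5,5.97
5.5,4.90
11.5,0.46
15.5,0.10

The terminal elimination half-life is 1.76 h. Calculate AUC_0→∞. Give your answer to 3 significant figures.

Trapezoidal AUC_0→15.5:
  [0→0.5]: (0.00+16.92)/2 × 0.5 = 4.23
  [0.5→1]: (16.92+21.10)/2 × 0.5 = 9.505
  [1→2]: (21.10+18.06)/2 × 1 = 19.58
  [2→5]: (18.06+5.97)/2 × 3 = 36.045
  [5→5.5]: (5.97+4.90)/2 × 0.5 = 2.7175
  [5.5→11.5]: (4.90+0.46)/2 × 6 = 16.08
  [11.5→15.5]: (0.46+0.10)/2 × 4 = 1.12
  Sum = 89.2775 mg/L·h
k_e = ln2 / t½ = 0.693147 / 1.76 = 0.3938 h^-1
Extrapolated tail: C_last / k_e = 0.10 / 0.3938 = 0.254
AUC_0→∞ = 89.2775 + 0.254 = 89.5315 mg/L·h

AUC = 89.5 mg/L·h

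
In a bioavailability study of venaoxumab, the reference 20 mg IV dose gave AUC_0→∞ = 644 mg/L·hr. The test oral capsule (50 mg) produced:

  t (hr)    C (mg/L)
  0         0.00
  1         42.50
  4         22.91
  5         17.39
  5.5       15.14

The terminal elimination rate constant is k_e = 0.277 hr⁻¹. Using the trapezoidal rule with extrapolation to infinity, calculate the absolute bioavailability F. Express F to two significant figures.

F = 0.13

Trapezoidal AUC_0→5.5 (oral capsule):
  [0→1]: (0.00+42.50)/2 × 1 = 21.25
  [1→4]: (42.50+22.91)/2 × 3 = 98.115
  [4→5]: (22.91+17.39)/2 × 1 = 20.15
  [5→5.5]: (17.39+15.14)/2 × 0.5 = 8.1325
  Sum = 147.6475 mg/L·hr
Tail: C_last/k_e = 15.14/0.277 = 54.657
AUC_0→∞ (oral capsule) = 147.6475 + 54.657 = 202.3045 mg/L·hr
F = (AUC_ev/D_ev)/(AUC_iv/D_iv) = (202.3045/50)/(644/20) = 4.04609/32.2 = 0.1257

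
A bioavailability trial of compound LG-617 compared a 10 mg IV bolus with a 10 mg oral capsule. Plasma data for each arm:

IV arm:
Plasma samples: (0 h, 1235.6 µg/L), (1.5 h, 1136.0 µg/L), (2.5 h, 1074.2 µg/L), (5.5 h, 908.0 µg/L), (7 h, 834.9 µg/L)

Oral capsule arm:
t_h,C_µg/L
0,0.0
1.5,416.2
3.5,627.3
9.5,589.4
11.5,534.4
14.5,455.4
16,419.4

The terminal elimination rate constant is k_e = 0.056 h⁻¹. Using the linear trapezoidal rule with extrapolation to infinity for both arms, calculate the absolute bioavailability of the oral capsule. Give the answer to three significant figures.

F = 0.714

Trapezoidal AUC_0→7 (IV):
  [0→1.5]: (1235.6+1136.0)/2 × 1.5 = 1778.7
  [1.5→2.5]: (1136.0+1074.2)/2 × 1 = 1105.1
  [2.5→5.5]: (1074.2+908.0)/2 × 3 = 2973.3
  [5.5→7]: (908.0+834.9)/2 × 1.5 = 1307.175
  Sum = 7164.275 µg/L·h
IV tail: 834.9/0.056 = 14908.929; AUC_iv,0→∞ = 7164.275 + 14908.929 = 22073.204 µg/L·h
Trapezoidal AUC_0→16 (oral capsule):
  [0→1.5]: (0.0+416.2)/2 × 1.5 = 312.15
  [1.5→3.5]: (416.2+627.3)/2 × 2 = 1043.5
  [3.5→9.5]: (627.3+589.4)/2 × 6 = 3650.1
  [9.5→11.5]: (589.4+534.4)/2 × 2 = 1123.8
  [11.5→14.5]: (534.4+455.4)/2 × 3 = 1484.7
  [14.5→16]: (455.4+419.4)/2 × 1.5 = 656.1
  Sum = 8270.35 µg/L·h
oral capsule tail: 419.4/0.056 = 7489.286; AUC_ev,0→∞ = 8270.35 + 7489.286 = 15759.636 µg/L·h
F = (AUC_ev/D_ev)/(AUC_iv/D_iv) = (15759.636/10)/(22073.204/10) = 1575.9636/2207.3204 = 0.7140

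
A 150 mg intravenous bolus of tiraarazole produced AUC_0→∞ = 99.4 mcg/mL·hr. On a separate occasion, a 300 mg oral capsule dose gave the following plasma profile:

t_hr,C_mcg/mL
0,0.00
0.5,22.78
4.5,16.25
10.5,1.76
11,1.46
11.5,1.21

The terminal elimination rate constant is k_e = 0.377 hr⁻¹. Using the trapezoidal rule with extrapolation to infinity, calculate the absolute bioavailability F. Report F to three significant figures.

Trapezoidal AUC_0→11.5 (oral capsule):
  [0→0.5]: (0.00+22.78)/2 × 0.5 = 5.695
  [0.5→4.5]: (22.78+16.25)/2 × 4 = 78.06
  [4.5→10.5]: (16.25+1.76)/2 × 6 = 54.03
  [10.5→11]: (1.76+1.46)/2 × 0.5 = 0.805
  [11→11.5]: (1.46+1.21)/2 × 0.5 = 0.6675
  Sum = 139.2575 mcg/mL·hr
Tail: C_last/k_e = 1.21/0.377 = 3.210
AUC_0→∞ (oral capsule) = 139.2575 + 3.210 = 142.4675 mcg/mL·hr
F = (AUC_ev/D_ev)/(AUC_iv/D_iv) = (142.4675/300)/(99.4/150) = 0.474892/0.662667 = 0.7166

F = 0.717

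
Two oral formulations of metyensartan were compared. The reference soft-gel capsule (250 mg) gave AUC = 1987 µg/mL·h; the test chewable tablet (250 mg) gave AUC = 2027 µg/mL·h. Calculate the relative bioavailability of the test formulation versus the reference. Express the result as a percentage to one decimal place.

F_rel = 102.0%

F_rel = (AUC_test/D_test) / (AUC_ref/D_ref)
      = (2027/250) / (1987/250)
      = 8.108 / 7.948 = 1.0201 = 102.01%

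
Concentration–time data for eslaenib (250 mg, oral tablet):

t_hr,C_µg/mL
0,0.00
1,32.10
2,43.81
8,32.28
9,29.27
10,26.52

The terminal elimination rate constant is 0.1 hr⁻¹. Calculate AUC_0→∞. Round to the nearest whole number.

Trapezoidal AUC_0→10:
  [0→1]: (0.00+32.10)/2 × 1 = 16.05
  [1→2]: (32.10+43.81)/2 × 1 = 37.955
  [2→8]: (43.81+32.28)/2 × 6 = 228.27
  [8→9]: (32.28+29.27)/2 × 1 = 30.775
  [9→10]: (29.27+26.52)/2 × 1 = 27.895
  Sum = 340.945 µg/mL·hr
Extrapolated tail: C_last / k_e = 26.52 / 0.1 = 265.200
AUC_0→∞ = 340.945 + 265.200 = 606.145 µg/mL·hr

AUC = 606 µg/mL·hr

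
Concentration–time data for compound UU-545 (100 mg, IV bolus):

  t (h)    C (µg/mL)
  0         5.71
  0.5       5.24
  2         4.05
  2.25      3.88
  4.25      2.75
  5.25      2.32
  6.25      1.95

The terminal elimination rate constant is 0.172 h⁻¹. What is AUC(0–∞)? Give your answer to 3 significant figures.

Trapezoidal AUC_0→6.25:
  [0→0.5]: (5.71+5.24)/2 × 0.5 = 2.7375
  [0.5→2]: (5.24+4.05)/2 × 1.5 = 6.9675
  [2→2.25]: (4.05+3.88)/2 × 0.25 = 0.99125
  [2.25→4.25]: (3.88+2.75)/2 × 2 = 6.63
  [4.25→5.25]: (2.75+2.32)/2 × 1 = 2.535
  [5.25→6.25]: (2.32+1.95)/2 × 1 = 2.135
  Sum = 21.99625 µg/mL·h
Extrapolated tail: C_last / k_e = 1.95 / 0.172 = 11.337
AUC_0→∞ = 21.99625 + 11.337 = 33.33325 µg/mL·h

AUC = 33.3 µg/mL·h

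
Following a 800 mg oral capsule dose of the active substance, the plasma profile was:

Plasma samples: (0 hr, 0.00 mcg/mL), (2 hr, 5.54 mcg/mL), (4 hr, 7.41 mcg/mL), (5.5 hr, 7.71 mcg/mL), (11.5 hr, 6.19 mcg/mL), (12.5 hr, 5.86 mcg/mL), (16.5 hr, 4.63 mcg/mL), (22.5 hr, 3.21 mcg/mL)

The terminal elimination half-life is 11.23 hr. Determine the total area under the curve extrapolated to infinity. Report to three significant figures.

Trapezoidal AUC_0→22.5:
  [0→2]: (0.00+5.54)/2 × 2 = 5.54
  [2→4]: (5.54+7.41)/2 × 2 = 12.95
  [4→5.5]: (7.41+7.71)/2 × 1.5 = 11.34
  [5.5→11.5]: (7.71+6.19)/2 × 6 = 41.7
  [11.5→12.5]: (6.19+5.86)/2 × 1 = 6.025
  [12.5→16.5]: (5.86+4.63)/2 × 4 = 20.98
  [16.5→22.5]: (4.63+3.21)/2 × 6 = 23.52
  Sum = 122.055 mcg/mL·hr
k_e = ln2 / t½ = 0.693147 / 11.23 = 0.0617 hr^-1
Extrapolated tail: C_last / k_e = 3.21 / 0.0617 = 52.026
AUC_0→∞ = 122.055 + 52.026 = 174.081 mcg/mL·hr

AUC = 174 mcg/mL·hr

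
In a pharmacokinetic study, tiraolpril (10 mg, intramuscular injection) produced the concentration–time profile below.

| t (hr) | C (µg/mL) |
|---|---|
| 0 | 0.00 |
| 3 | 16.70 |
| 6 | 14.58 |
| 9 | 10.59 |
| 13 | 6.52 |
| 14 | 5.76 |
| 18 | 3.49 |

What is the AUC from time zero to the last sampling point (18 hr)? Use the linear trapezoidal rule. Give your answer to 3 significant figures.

AUC = 169 µg/mL·hr

Trapezoidal AUC_0→18:
  [0→3]: (0.00+16.70)/2 × 3 = 25.05
  [3→6]: (16.70+14.58)/2 × 3 = 46.92
  [6→9]: (14.58+10.59)/2 × 3 = 37.755
  [9→13]: (10.59+6.52)/2 × 4 = 34.22
  [13→14]: (6.52+5.76)/2 × 1 = 6.14
  [14→18]: (5.76+3.49)/2 × 4 = 18.5
  Sum = 168.585 µg/mL·hr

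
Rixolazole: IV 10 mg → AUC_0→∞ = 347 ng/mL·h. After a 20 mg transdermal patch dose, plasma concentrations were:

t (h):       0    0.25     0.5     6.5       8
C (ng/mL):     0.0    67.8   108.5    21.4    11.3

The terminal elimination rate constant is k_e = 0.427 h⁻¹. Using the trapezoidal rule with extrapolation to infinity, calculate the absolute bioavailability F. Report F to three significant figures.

Trapezoidal AUC_0→8 (transdermal patch):
  [0→0.25]: (0.0+67.8)/2 × 0.25 = 8.475
  [0.25→0.5]: (67.8+108.5)/2 × 0.25 = 22.0375
  [0.5→6.5]: (108.5+21.4)/2 × 6 = 389.7
  [6.5→8]: (21.4+11.3)/2 × 1.5 = 24.525
  Sum = 444.7375 ng/mL·h
Tail: C_last/k_e = 11.3/0.427 = 26.464
AUC_0→∞ (transdermal patch) = 444.7375 + 26.464 = 471.2015 ng/mL·h
F = (AUC_ev/D_ev)/(AUC_iv/D_iv) = (471.2015/20)/(347/10) = 23.560075/34.7 = 0.6790

F = 0.679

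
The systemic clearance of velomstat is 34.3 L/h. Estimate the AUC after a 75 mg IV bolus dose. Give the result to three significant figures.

AUC = 2.19 mg/L·h

AUC_0→∞ = Dose_iv / CL
        = 75 / 34.3 = 2.18659 mg/L·h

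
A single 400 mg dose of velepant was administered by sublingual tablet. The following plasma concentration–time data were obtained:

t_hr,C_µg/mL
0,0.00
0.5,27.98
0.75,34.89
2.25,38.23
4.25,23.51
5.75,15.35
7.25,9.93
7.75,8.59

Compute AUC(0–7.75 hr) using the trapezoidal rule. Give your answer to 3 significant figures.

Trapezoidal AUC_0→7.75:
  [0→0.5]: (0.00+27.98)/2 × 0.5 = 6.995
  [0.5→0.75]: (27.98+34.89)/2 × 0.25 = 7.85875
  [0.75→2.25]: (34.89+38.23)/2 × 1.5 = 54.84
  [2.25→4.25]: (38.23+23.51)/2 × 2 = 61.74
  [4.25→5.75]: (23.51+15.35)/2 × 1.5 = 29.145
  [5.75→7.25]: (15.35+9.93)/2 × 1.5 = 18.96
  [7.25→7.75]: (9.93+8.59)/2 × 0.5 = 4.63
  Sum = 184.16875 µg/mL·hr

AUC = 184 µg/mL·hr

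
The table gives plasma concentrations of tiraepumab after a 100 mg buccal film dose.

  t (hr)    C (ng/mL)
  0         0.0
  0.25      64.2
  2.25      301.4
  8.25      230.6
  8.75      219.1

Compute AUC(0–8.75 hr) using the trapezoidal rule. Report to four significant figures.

Trapezoidal AUC_0→8.75:
  [0→0.25]: (0.0+64.2)/2 × 0.25 = 8.025
  [0.25→2.25]: (64.2+301.4)/2 × 2 = 365.6
  [2.25→8.25]: (301.4+230.6)/2 × 6 = 1596.0
  [8.25→8.75]: (230.6+219.1)/2 × 0.5 = 112.425
  Sum = 2082.05 ng/mL·hr

AUC = 2082 ng/mL·hr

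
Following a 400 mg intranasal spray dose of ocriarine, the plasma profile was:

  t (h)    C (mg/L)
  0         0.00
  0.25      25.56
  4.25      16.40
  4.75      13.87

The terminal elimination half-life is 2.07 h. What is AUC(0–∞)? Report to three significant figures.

Trapezoidal AUC_0→4.75:
  [0→0.25]: (0.00+25.56)/2 × 0.25 = 3.195
  [0.25→4.25]: (25.56+16.40)/2 × 4 = 83.92
  [4.25→4.75]: (16.40+13.87)/2 × 0.5 = 7.5675
  Sum = 94.6825 mg/L·h
k_e = ln2 / t½ = 0.693147 / 2.07 = 0.3349 h^-1
Extrapolated tail: C_last / k_e = 13.87 / 0.3349 = 41.415
AUC_0→∞ = 94.6825 + 41.415 = 136.0975 mg/L·h

AUC = 136 mg/L·h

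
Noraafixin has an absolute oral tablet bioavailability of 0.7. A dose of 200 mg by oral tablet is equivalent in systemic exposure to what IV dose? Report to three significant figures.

D_iv = 140 mg

Systemic exposure from an extravascular dose = F × D_ev, so the equivalent IV dose is F × D_ev.
D_iv = F × D_ev = 0.7 × 200 = 140 mg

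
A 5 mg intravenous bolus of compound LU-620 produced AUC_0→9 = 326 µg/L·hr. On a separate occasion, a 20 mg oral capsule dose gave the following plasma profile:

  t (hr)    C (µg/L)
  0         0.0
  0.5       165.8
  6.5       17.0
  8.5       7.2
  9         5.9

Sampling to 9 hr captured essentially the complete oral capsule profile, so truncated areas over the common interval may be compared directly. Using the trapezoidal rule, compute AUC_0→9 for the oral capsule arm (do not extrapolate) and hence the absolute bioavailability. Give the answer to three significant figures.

Trapezoidal AUC_0→9 (oral capsule):
  [0→0.5]: (0.0+165.8)/2 × 0.5 = 41.45
  [0.5→6.5]: (165.8+17.0)/2 × 6 = 548.4
  [6.5→8.5]: (17.0+7.2)/2 × 2 = 24.2
  [8.5→9]: (7.2+5.9)/2 × 0.5 = 3.275
  Sum = 617.325 µg/L·hr
F = (AUC_ev/D_ev)/(AUC_iv/D_iv) = (617.325/20)/(326/5) = 30.86625/65.2 = 0.4734

F = 0.473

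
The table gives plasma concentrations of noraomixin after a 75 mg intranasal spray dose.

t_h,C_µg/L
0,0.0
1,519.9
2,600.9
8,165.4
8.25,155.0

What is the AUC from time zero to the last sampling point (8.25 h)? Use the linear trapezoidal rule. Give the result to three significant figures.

Trapezoidal AUC_0→8.25:
  [0→1]: (0.0+519.9)/2 × 1 = 259.95
  [1→2]: (519.9+600.9)/2 × 1 = 560.4
  [2→8]: (600.9+165.4)/2 × 6 = 2298.9
  [8→8.25]: (165.4+155.0)/2 × 0.25 = 40.05
  Sum = 3159.3 µg/L·h

AUC = 3160 µg/L·h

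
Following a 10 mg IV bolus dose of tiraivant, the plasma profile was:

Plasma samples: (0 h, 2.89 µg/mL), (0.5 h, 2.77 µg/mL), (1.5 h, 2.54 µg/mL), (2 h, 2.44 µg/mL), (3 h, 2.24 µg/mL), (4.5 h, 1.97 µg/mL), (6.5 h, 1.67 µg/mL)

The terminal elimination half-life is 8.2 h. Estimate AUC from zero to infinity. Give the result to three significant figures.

AUC = 34.2 µg/mL·h

Trapezoidal AUC_0→6.5:
  [0→0.5]: (2.89+2.77)/2 × 0.5 = 1.415
  [0.5→1.5]: (2.77+2.54)/2 × 1 = 2.655
  [1.5→2]: (2.54+2.44)/2 × 0.5 = 1.245
  [2→3]: (2.44+2.24)/2 × 1 = 2.34
  [3→4.5]: (2.24+1.97)/2 × 1.5 = 3.1575
  [4.5→6.5]: (1.97+1.67)/2 × 2 = 3.64
  Sum = 14.4525 µg/mL·h
k_e = ln2 / t½ = 0.693147 / 8.2 = 0.0845 h^-1
Extrapolated tail: C_last / k_e = 1.67 / 0.0845 = 19.763
AUC_0→∞ = 14.4525 + 19.763 = 34.2155 µg/mL·h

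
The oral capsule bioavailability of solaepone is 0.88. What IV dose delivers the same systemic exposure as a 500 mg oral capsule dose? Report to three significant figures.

D_iv = 440 mg

Systemic exposure from an extravascular dose = F × D_ev, so the equivalent IV dose is F × D_ev.
D_iv = F × D_ev = 0.88 × 500 = 440 mg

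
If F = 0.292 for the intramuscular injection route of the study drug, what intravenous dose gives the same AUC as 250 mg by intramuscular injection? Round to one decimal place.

Systemic exposure from an extravascular dose = F × D_ev, so the equivalent IV dose is F × D_ev.
D_iv = F × D_ev = 0.292 × 250 = 73 mg

D_iv = 73.0 mg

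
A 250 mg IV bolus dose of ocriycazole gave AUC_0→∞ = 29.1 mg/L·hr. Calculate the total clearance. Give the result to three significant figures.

CL = Dose_iv / AUC_0→∞
   = 250 / 29.1 = 8.59107 L/hr

CL = 8.59 L/hr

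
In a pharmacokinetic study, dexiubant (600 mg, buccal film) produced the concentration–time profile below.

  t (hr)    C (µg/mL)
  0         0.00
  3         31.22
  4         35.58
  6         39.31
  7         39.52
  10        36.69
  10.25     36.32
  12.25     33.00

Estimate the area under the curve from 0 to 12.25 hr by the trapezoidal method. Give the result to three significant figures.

Trapezoidal AUC_0→12.25:
  [0→3]: (0.00+31.22)/2 × 3 = 46.83
  [3→4]: (31.22+35.58)/2 × 1 = 33.4
  [4→6]: (35.58+39.31)/2 × 2 = 74.89
  [6→7]: (39.31+39.52)/2 × 1 = 39.415
  [7→10]: (39.52+36.69)/2 × 3 = 114.315
  [10→10.25]: (36.69+36.32)/2 × 0.25 = 9.12625
  [10.25→12.25]: (36.32+33.00)/2 × 2 = 69.32
  Sum = 387.29625 µg/mL·hr

AUC = 387 µg/mL·hr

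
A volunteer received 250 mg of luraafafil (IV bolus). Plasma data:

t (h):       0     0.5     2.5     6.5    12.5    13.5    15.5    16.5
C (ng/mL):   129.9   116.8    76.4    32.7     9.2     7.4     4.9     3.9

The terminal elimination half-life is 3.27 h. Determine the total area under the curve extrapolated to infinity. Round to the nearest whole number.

AUC = 642 ng/mL·h

Trapezoidal AUC_0→16.5:
  [0→0.5]: (129.9+116.8)/2 × 0.5 = 61.675
  [0.5→2.5]: (116.8+76.4)/2 × 2 = 193.2
  [2.5→6.5]: (76.4+32.7)/2 × 4 = 218.2
  [6.5→12.5]: (32.7+9.2)/2 × 6 = 125.7
  [12.5→13.5]: (9.2+7.4)/2 × 1 = 8.3
  [13.5→15.5]: (7.4+4.9)/2 × 2 = 12.3
  [15.5→16.5]: (4.9+3.9)/2 × 1 = 4.4
  Sum = 623.775 ng/mL·h
k_e = ln2 / t½ = 0.693147 / 3.27 = 0.2120 h^-1
Extrapolated tail: C_last / k_e = 3.9 / 0.212 = 18.396
AUC_0→∞ = 623.775 + 18.396 = 642.171 ng/mL·h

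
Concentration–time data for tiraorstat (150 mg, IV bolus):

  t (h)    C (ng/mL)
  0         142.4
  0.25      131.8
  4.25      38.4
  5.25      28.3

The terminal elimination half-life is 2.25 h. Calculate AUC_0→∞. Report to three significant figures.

Trapezoidal AUC_0→5.25:
  [0→0.25]: (142.4+131.8)/2 × 0.25 = 34.275
  [0.25→4.25]: (131.8+38.4)/2 × 4 = 340.4
  [4.25→5.25]: (38.4+28.3)/2 × 1 = 33.35
  Sum = 408.025 ng/mL·h
k_e = ln2 / t½ = 0.693147 / 2.25 = 0.3081 h^-1
Extrapolated tail: C_last / k_e = 28.3 / 0.3081 = 91.853
AUC_0→∞ = 408.025 + 91.853 = 499.878 ng/mL·h

AUC = 500 ng/mL·h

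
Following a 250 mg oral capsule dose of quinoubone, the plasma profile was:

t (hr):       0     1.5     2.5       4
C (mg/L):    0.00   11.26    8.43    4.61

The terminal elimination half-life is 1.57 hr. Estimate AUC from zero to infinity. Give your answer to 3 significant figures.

AUC = 38.5 mg/L·hr

Trapezoidal AUC_0→4:
  [0→1.5]: (0.00+11.26)/2 × 1.5 = 8.445
  [1.5→2.5]: (11.26+8.43)/2 × 1 = 9.845
  [2.5→4]: (8.43+4.61)/2 × 1.5 = 9.78
  Sum = 28.07 mg/L·hr
k_e = ln2 / t½ = 0.693147 / 1.57 = 0.4415 hr^-1
Extrapolated tail: C_last / k_e = 4.61 / 0.4415 = 10.442
AUC_0→∞ = 28.07 + 10.442 = 38.512 mg/L·hr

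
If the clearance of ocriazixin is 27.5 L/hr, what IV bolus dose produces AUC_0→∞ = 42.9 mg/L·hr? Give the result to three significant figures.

Dose = 1180 mg

Dose_iv = CL × AUC_0→∞
     = 27.5 × 42.9 = 1179.75 mg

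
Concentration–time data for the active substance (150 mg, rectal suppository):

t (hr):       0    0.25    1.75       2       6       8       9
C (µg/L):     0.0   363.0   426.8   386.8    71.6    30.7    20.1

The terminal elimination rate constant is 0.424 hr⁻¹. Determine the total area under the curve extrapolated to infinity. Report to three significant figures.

Trapezoidal AUC_0→9:
  [0→0.25]: (0.0+363.0)/2 × 0.25 = 45.375
  [0.25→1.75]: (363.0+426.8)/2 × 1.5 = 592.35
  [1.75→2]: (426.8+386.8)/2 × 0.25 = 101.7
  [2→6]: (386.8+71.6)/2 × 4 = 916.8
  [6→8]: (71.6+30.7)/2 × 2 = 102.3
  [8→9]: (30.7+20.1)/2 × 1 = 25.4
  Sum = 1783.925 µg/L·hr
Extrapolated tail: C_last / k_e = 20.1 / 0.424 = 47.406
AUC_0→∞ = 1783.925 + 47.406 = 1831.331 µg/L·hr

AUC = 1830 µg/L·hr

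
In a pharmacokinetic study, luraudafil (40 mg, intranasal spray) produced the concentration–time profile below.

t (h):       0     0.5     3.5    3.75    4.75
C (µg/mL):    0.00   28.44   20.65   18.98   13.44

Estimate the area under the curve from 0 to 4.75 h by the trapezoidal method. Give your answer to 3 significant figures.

AUC = 102 µg/mL·h

Trapezoidal AUC_0→4.75:
  [0→0.5]: (0.00+28.44)/2 × 0.5 = 7.11
  [0.5→3.5]: (28.44+20.65)/2 × 3 = 73.635
  [3.5→3.75]: (20.65+18.98)/2 × 0.25 = 4.95375
  [3.75→4.75]: (18.98+13.44)/2 × 1 = 16.21
  Sum = 101.90875 µg/mL·h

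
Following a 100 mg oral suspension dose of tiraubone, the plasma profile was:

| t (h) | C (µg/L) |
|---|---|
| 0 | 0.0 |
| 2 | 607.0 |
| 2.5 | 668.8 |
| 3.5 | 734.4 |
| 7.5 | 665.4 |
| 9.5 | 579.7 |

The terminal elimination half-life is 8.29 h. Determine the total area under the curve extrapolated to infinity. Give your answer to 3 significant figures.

Trapezoidal AUC_0→9.5:
  [0→2]: (0.0+607.0)/2 × 2 = 607.0
  [2→2.5]: (607.0+668.8)/2 × 0.5 = 318.95
  [2.5→3.5]: (668.8+734.4)/2 × 1 = 701.6
  [3.5→7.5]: (734.4+665.4)/2 × 4 = 2799.6
  [7.5→9.5]: (665.4+579.7)/2 × 2 = 1245.1
  Sum = 5672.25 µg/L·h
k_e = ln2 / t½ = 0.693147 / 8.29 = 0.0836 h^-1
Extrapolated tail: C_last / k_e = 579.7 / 0.0836 = 6934.211
AUC_0→∞ = 5672.25 + 6934.211 = 12606.461 µg/L·h

AUC = 12600 µg/L·h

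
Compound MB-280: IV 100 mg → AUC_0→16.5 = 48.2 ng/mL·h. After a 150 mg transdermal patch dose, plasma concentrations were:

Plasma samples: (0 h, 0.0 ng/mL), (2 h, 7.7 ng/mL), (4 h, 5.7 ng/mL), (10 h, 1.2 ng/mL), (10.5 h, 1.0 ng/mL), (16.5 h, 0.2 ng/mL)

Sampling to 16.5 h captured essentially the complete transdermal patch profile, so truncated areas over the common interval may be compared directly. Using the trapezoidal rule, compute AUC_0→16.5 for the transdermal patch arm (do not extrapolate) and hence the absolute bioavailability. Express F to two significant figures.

Trapezoidal AUC_0→16.5 (transdermal patch):
  [0→2]: (0.0+7.7)/2 × 2 = 7.7
  [2→4]: (7.7+5.7)/2 × 2 = 13.4
  [4→10]: (5.7+1.2)/2 × 6 = 20.7
  [10→10.5]: (1.2+1.0)/2 × 0.5 = 0.55
  [10.5→16.5]: (1.0+0.2)/2 × 6 = 3.6
  Sum = 45.95 ng/mL·h
F = (AUC_ev/D_ev)/(AUC_iv/D_iv) = (45.95/150)/(48.2/100) = 0.306333/0.482 = 0.6355

F = 0.64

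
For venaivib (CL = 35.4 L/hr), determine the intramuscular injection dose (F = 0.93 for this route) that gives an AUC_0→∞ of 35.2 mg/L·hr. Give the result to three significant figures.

Dose = 1340 mg

Dose = CL × AUC_0→∞ / F
     = 35.4 × 35.2 / 0.93 = 1339.87 mg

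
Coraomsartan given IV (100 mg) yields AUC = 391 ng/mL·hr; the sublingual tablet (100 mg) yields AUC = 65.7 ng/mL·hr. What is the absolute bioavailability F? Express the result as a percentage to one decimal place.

F = 16.8%

F = (AUC_ev / D_ev) / (AUC_iv / D_iv)
  = (65.7/100) / (391/100)
  = 0.657 / 3.91 = 0.1680
  = 16.80%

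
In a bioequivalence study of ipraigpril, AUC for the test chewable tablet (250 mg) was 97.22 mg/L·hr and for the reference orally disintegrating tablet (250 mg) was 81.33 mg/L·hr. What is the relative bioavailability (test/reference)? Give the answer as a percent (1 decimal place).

F_rel = 119.5%

F_rel = (AUC_test/D_test) / (AUC_ref/D_ref)
      = (97.22/250) / (81.33/250)
      = 0.38888 / 0.32532 = 1.1954 = 119.54%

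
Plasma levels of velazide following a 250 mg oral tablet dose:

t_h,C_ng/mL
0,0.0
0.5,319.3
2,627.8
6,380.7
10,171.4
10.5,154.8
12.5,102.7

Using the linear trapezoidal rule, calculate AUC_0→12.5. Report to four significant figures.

Trapezoidal AUC_0→12.5:
  [0→0.5]: (0.0+319.3)/2 × 0.5 = 79.825
  [0.5→2]: (319.3+627.8)/2 × 1.5 = 710.325
  [2→6]: (627.8+380.7)/2 × 4 = 2017.0
  [6→10]: (380.7+171.4)/2 × 4 = 1104.2
  [10→10.5]: (171.4+154.8)/2 × 0.5 = 81.55
  [10.5→12.5]: (154.8+102.7)/2 × 2 = 257.5
  Sum = 4250.4 ng/mL·h

AUC = 4250 ng/mL·h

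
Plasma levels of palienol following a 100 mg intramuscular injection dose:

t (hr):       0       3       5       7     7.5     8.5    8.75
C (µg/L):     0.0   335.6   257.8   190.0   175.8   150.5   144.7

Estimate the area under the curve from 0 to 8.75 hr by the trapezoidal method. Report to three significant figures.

AUC = 1840 µg/L·hr

Trapezoidal AUC_0→8.75:
  [0→3]: (0.0+335.6)/2 × 3 = 503.4
  [3→5]: (335.6+257.8)/2 × 2 = 593.4
  [5→7]: (257.8+190.0)/2 × 2 = 447.8
  [7→7.5]: (190.0+175.8)/2 × 0.5 = 91.45
  [7.5→8.5]: (175.8+150.5)/2 × 1 = 163.15
  [8.5→8.75]: (150.5+144.7)/2 × 0.25 = 36.9
  Sum = 1836.1 µg/L·hr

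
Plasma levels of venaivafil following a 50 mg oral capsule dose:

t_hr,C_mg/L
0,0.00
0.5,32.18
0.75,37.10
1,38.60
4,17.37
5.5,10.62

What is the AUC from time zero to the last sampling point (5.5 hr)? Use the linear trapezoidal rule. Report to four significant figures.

Trapezoidal AUC_0→5.5:
  [0→0.5]: (0.00+32.18)/2 × 0.5 = 8.045
  [0.5→0.75]: (32.18+37.10)/2 × 0.25 = 8.66
  [0.75→1]: (37.10+38.60)/2 × 0.25 = 9.4625
  [1→4]: (38.60+17.37)/2 × 3 = 83.955
  [4→5.5]: (17.37+10.62)/2 × 1.5 = 20.9925
  Sum = 131.115 mg/L·hr

AUC = 131.1 mg/L·hr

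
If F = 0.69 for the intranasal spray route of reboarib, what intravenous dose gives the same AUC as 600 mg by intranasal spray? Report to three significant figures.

Systemic exposure from an extravascular dose = F × D_ev, so the equivalent IV dose is F × D_ev.
D_iv = F × D_ev = 0.69 × 600 = 414 mg

D_iv = 414 mg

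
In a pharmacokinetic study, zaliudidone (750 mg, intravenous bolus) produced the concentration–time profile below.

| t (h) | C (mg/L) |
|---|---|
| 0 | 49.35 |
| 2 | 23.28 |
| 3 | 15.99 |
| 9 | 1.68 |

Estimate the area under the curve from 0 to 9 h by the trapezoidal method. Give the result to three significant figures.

AUC = 145 mg/L·h

Trapezoidal AUC_0→9:
  [0→2]: (49.35+23.28)/2 × 2 = 72.63
  [2→3]: (23.28+15.99)/2 × 1 = 19.635
  [3→9]: (15.99+1.68)/2 × 6 = 53.01
  Sum = 145.275 mg/L·h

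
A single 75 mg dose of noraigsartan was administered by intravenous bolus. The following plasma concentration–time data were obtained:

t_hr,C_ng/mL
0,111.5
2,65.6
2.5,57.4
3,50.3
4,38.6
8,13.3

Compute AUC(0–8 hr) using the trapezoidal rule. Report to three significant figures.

Trapezoidal AUC_0→8:
  [0→2]: (111.5+65.6)/2 × 2 = 177.1
  [2→2.5]: (65.6+57.4)/2 × 0.5 = 30.75
  [2.5→3]: (57.4+50.3)/2 × 0.5 = 26.925
  [3→4]: (50.3+38.6)/2 × 1 = 44.45
  [4→8]: (38.6+13.3)/2 × 4 = 103.8
  Sum = 383.025 ng/mL·hr

AUC = 383 ng/mL·hr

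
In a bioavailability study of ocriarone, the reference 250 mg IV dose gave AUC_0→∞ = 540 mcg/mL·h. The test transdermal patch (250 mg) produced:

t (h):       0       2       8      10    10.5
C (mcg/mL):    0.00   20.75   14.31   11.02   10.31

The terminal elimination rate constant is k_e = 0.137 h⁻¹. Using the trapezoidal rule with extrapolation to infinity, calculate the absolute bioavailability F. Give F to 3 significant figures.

F = 0.429

Trapezoidal AUC_0→10.5 (transdermal patch):
  [0→2]: (0.00+20.75)/2 × 2 = 20.75
  [2→8]: (20.75+14.31)/2 × 6 = 105.18
  [8→10]: (14.31+11.02)/2 × 2 = 25.33
  [10→10.5]: (11.02+10.31)/2 × 0.5 = 5.3325
  Sum = 156.5925 mcg/mL·h
Tail: C_last/k_e = 10.31/0.137 = 75.255
AUC_0→∞ (transdermal patch) = 156.5925 + 75.255 = 231.8475 mcg/mL·h
F = (AUC_ev/D_ev)/(AUC_iv/D_iv) = (231.8475/250)/(540/250) = 0.92739/2.16 = 0.4293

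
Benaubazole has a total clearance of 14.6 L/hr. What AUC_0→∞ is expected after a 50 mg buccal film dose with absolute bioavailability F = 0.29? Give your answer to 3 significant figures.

AUC = 0.993 mg/L·hr

AUC_0→∞ = F × Dose / CL
        = 0.29 × 50 / 14.6 = 0.993151 mg/L·hr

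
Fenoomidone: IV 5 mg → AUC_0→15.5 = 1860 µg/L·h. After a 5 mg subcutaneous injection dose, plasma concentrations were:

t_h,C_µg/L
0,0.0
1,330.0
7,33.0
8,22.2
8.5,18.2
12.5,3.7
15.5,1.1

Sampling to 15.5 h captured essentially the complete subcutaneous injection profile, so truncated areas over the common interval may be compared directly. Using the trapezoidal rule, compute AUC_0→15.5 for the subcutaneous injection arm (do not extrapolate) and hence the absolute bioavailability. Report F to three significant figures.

F = 0.722

Trapezoidal AUC_0→15.5 (subcutaneous injection):
  [0→1]: (0.0+330.0)/2 × 1 = 165.0
  [1→7]: (330.0+33.0)/2 × 6 = 1089.0
  [7→8]: (33.0+22.2)/2 × 1 = 27.6
  [8→8.5]: (22.2+18.2)/2 × 0.5 = 10.1
  [8.5→12.5]: (18.2+3.7)/2 × 4 = 43.8
  [12.5→15.5]: (3.7+1.1)/2 × 3 = 7.2
  Sum = 1342.7 µg/L·h
F = (AUC_ev/D_ev)/(AUC_iv/D_iv) = (1342.7/5)/(1860/5) = 268.54/372 = 0.7219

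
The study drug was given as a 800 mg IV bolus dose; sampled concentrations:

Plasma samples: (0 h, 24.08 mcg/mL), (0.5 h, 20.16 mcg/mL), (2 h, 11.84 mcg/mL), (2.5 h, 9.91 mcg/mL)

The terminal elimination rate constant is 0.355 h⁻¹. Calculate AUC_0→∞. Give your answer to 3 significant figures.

Trapezoidal AUC_0→2.5:
  [0→0.5]: (24.08+20.16)/2 × 0.5 = 11.06
  [0.5→2]: (20.16+11.84)/2 × 1.5 = 24.0
  [2→2.5]: (11.84+9.91)/2 × 0.5 = 5.4375
  Sum = 40.4975 mcg/mL·h
Extrapolated tail: C_last / k_e = 9.91 / 0.355 = 27.915
AUC_0→∞ = 40.4975 + 27.915 = 68.4125 mcg/mL·h

AUC = 68.4 mcg/mL·h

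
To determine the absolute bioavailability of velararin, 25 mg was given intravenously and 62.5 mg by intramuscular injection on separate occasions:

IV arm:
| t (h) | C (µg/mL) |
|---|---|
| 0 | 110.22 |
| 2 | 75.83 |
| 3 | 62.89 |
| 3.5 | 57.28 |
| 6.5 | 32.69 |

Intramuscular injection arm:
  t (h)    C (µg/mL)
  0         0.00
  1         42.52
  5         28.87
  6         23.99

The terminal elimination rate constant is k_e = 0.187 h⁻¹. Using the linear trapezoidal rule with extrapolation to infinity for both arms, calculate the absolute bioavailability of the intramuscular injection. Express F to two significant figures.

Trapezoidal AUC_0→6.5 (IV):
  [0→2]: (110.22+75.83)/2 × 2 = 186.05
  [2→3]: (75.83+62.89)/2 × 1 = 69.36
  [3→3.5]: (62.89+57.28)/2 × 0.5 = 30.0425
  [3.5→6.5]: (57.28+32.69)/2 × 3 = 134.955
  Sum = 420.4075 µg/mL·h
IV tail: 32.69/0.187 = 174.813; AUC_iv,0→∞ = 420.4075 + 174.813 = 595.2205 µg/mL·h
Trapezoidal AUC_0→6 (intramuscular injection):
  [0→1]: (0.00+42.52)/2 × 1 = 21.26
  [1→5]: (42.52+28.87)/2 × 4 = 142.78
  [5→6]: (28.87+23.99)/2 × 1 = 26.43
  Sum = 190.47 µg/mL·h
intramuscular injection tail: 23.99/0.187 = 128.289; AUC_ev,0→∞ = 190.47 + 128.289 = 318.759 µg/mL·h
F = (AUC_ev/D_ev)/(AUC_iv/D_iv) = (318.759/62.5)/(595.2205/25) = 5.100144/23.80882 = 0.2142

F = 0.21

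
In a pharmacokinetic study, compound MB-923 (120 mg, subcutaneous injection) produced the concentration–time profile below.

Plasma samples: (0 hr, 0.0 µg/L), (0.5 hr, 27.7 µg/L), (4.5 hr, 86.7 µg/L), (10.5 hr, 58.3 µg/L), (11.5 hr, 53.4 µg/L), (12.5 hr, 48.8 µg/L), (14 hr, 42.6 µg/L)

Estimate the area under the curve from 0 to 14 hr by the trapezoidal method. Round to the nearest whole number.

AUC = 846 µg/L·hr

Trapezoidal AUC_0→14:
  [0→0.5]: (0.0+27.7)/2 × 0.5 = 6.925
  [0.5→4.5]: (27.7+86.7)/2 × 4 = 228.8
  [4.5→10.5]: (86.7+58.3)/2 × 6 = 435.0
  [10.5→11.5]: (58.3+53.4)/2 × 1 = 55.85
  [11.5→12.5]: (53.4+48.8)/2 × 1 = 51.1
  [12.5→14]: (48.8+42.6)/2 × 1.5 = 68.55
  Sum = 846.225 µg/L·hr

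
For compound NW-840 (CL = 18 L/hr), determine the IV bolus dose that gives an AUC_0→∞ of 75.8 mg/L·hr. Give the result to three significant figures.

Dose = 1360 mg

Dose_iv = CL × AUC_0→∞
     = 18 × 75.8 = 1364.4 mg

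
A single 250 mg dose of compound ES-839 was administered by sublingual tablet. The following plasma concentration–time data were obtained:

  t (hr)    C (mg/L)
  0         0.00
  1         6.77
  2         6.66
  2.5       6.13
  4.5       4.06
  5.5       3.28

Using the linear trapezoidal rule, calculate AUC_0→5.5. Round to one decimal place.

Trapezoidal AUC_0→5.5:
  [0→1]: (0.00+6.77)/2 × 1 = 3.385
  [1→2]: (6.77+6.66)/2 × 1 = 6.715
  [2→2.5]: (6.66+6.13)/2 × 0.5 = 3.1975
  [2.5→4.5]: (6.13+4.06)/2 × 2 = 10.19
  [4.5→5.5]: (4.06+3.28)/2 × 1 = 3.67
  Sum = 27.1575 mg/L·hr

AUC = 27.2 mg/L·hr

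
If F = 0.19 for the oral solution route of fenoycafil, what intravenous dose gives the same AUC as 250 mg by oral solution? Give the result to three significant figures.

Systemic exposure from an extravascular dose = F × D_ev, so the equivalent IV dose is F × D_ev.
D_iv = F × D_ev = 0.19 × 250 = 47.5 mg

D_iv = 47.5 mg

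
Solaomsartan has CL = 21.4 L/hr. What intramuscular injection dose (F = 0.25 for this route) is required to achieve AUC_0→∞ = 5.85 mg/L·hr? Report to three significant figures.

Dose = 501 mg

Dose = CL × AUC_0→∞ / F
     = 21.4 × 5.85 / 0.25 = 500.76 mg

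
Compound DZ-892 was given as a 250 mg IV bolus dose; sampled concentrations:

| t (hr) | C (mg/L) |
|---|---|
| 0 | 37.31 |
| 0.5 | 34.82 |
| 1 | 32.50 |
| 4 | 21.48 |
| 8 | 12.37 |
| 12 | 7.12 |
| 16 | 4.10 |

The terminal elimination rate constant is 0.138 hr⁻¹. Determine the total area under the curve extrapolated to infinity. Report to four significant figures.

Trapezoidal AUC_0→16:
  [0→0.5]: (37.31+34.82)/2 × 0.5 = 18.0325
  [0.5→1]: (34.82+32.50)/2 × 0.5 = 16.83
  [1→4]: (32.50+21.48)/2 × 3 = 80.97
  [4→8]: (21.48+12.37)/2 × 4 = 67.7
  [8→12]: (12.37+7.12)/2 × 4 = 38.98
  [12→16]: (7.12+4.10)/2 × 4 = 22.44
  Sum = 244.9525 mg/L·hr
Extrapolated tail: C_last / k_e = 4.10 / 0.138 = 29.710
AUC_0→∞ = 244.9525 + 29.710 = 274.6625 mg/L·hr

AUC = 274.7 mg/L·hr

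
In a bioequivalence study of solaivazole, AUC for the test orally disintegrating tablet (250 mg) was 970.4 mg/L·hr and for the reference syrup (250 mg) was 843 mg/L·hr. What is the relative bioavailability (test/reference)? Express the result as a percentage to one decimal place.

F_rel = (AUC_test/D_test) / (AUC_ref/D_ref)
      = (970.4/250) / (843/250)
      = 3.8816 / 3.372 = 1.1511 = 115.11%

F_rel = 115.1%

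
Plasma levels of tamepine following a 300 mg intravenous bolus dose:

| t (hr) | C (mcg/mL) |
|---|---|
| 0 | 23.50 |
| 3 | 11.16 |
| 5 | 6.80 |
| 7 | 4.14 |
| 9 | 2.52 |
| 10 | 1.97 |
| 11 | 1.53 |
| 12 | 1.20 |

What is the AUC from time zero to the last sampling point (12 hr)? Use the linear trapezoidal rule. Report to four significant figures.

Trapezoidal AUC_0→12:
  [0→3]: (23.50+11.16)/2 × 3 = 51.99
  [3→5]: (11.16+6.80)/2 × 2 = 17.96
  [5→7]: (6.80+4.14)/2 × 2 = 10.94
  [7→9]: (4.14+2.52)/2 × 2 = 6.66
  [9→10]: (2.52+1.97)/2 × 1 = 2.245
  [10→11]: (1.97+1.53)/2 × 1 = 1.75
  [11→12]: (1.53+1.20)/2 × 1 = 1.365
  Sum = 92.91 mcg/mL·hr

AUC = 92.91 mcg/mL·hr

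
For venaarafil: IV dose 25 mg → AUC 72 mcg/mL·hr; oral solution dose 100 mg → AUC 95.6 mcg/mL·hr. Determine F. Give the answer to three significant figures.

F = 0.332

F = (AUC_ev / D_ev) / (AUC_iv / D_iv)
  = (95.6/100) / (72/25)
  = 0.956 / 2.88 = 0.3319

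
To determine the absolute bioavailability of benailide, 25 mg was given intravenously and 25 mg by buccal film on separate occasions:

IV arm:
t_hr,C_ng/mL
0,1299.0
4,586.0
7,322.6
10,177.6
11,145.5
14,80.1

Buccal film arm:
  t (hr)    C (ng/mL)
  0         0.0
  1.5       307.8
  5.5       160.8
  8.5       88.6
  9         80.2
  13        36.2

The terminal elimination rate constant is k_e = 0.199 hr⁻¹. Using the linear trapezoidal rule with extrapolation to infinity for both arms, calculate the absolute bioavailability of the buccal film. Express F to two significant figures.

F = 0.29

Trapezoidal AUC_0→14 (IV):
  [0→4]: (1299.0+586.0)/2 × 4 = 3770.0
  [4→7]: (586.0+322.6)/2 × 3 = 1362.9
  [7→10]: (322.6+177.6)/2 × 3 = 750.3
  [10→11]: (177.6+145.5)/2 × 1 = 161.55
  [11→14]: (145.5+80.1)/2 × 3 = 338.4
  Sum = 6383.15 ng/mL·hr
IV tail: 80.1/0.199 = 402.513; AUC_iv,0→∞ = 6383.15 + 402.513 = 6785.663 ng/mL·hr
Trapezoidal AUC_0→13 (buccal film):
  [0→1.5]: (0.0+307.8)/2 × 1.5 = 230.85
  [1.5→5.5]: (307.8+160.8)/2 × 4 = 937.2
  [5.5→8.5]: (160.8+88.6)/2 × 3 = 374.1
  [8.5→9]: (88.6+80.2)/2 × 0.5 = 42.2
  [9→13]: (80.2+36.2)/2 × 4 = 232.8
  Sum = 1817.15 ng/mL·hr
buccal film tail: 36.2/0.199 = 181.910; AUC_ev,0→∞ = 1817.15 + 181.910 = 1999.06 ng/mL·hr
F = (AUC_ev/D_ev)/(AUC_iv/D_iv) = (1999.06/25)/(6785.663/25) = 79.9624/271.42652 = 0.2946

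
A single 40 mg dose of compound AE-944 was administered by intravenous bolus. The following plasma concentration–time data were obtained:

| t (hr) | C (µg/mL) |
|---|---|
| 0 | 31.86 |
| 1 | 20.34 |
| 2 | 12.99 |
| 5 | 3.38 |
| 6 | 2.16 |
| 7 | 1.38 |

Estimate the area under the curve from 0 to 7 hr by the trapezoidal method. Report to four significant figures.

Trapezoidal AUC_0→7:
  [0→1]: (31.86+20.34)/2 × 1 = 26.1
  [1→2]: (20.34+12.99)/2 × 1 = 16.665
  [2→5]: (12.99+3.38)/2 × 3 = 24.555
  [5→6]: (3.38+2.16)/2 × 1 = 2.77
  [6→7]: (2.16+1.38)/2 × 1 = 1.77
  Sum = 71.86 µg/mL·hr

AUC = 71.86 µg/mL·hr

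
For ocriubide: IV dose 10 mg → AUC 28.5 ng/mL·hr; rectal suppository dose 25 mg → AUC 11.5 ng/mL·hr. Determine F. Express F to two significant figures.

F = 0.16

F = (AUC_ev / D_ev) / (AUC_iv / D_iv)
  = (11.5/25) / (28.5/10)
  = 0.46 / 2.85 = 0.1614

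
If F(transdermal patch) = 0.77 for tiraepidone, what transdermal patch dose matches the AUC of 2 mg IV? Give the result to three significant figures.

D_transdermal = 2.60 mg

For equal systemic exposure: F × D_ev = D_iv
D_ev = D_iv / F = 2 / 0.77 = 2.5974 mg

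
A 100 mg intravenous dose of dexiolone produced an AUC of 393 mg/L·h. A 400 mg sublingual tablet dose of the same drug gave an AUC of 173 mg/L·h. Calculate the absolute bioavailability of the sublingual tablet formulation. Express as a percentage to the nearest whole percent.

F = 11%

F = (AUC_ev / D_ev) / (AUC_iv / D_iv)
  = (173/400) / (393/100)
  = 0.4325 / 3.93 = 0.1101
  = 11.01%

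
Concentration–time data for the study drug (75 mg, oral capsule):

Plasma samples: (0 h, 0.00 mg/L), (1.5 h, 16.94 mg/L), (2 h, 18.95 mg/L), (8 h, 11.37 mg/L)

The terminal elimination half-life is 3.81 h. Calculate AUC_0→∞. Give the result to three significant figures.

AUC = 175 mg/L·h

Trapezoidal AUC_0→8:
  [0→1.5]: (0.00+16.94)/2 × 1.5 = 12.705
  [1.5→2]: (16.94+18.95)/2 × 0.5 = 8.9725
  [2→8]: (18.95+11.37)/2 × 6 = 90.96
  Sum = 112.6375 mg/L·h
k_e = ln2 / t½ = 0.693147 / 3.81 = 0.1819 h^-1
Extrapolated tail: C_last / k_e = 11.37 / 0.1819 = 62.507
AUC_0→∞ = 112.6375 + 62.507 = 175.1445 mg/L·h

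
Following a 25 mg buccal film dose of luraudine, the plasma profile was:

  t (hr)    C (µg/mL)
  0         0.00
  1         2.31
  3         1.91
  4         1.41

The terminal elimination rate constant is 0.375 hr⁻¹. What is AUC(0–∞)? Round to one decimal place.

Trapezoidal AUC_0→4:
  [0→1]: (0.00+2.31)/2 × 1 = 1.155
  [1→3]: (2.31+1.91)/2 × 2 = 4.22
  [3→4]: (1.91+1.41)/2 × 1 = 1.66
  Sum = 7.035 µg/mL·hr
Extrapolated tail: C_last / k_e = 1.41 / 0.375 = 3.760
AUC_0→∞ = 7.035 + 3.760 = 10.795 µg/mL·hr

AUC = 10.8 µg/mL·hr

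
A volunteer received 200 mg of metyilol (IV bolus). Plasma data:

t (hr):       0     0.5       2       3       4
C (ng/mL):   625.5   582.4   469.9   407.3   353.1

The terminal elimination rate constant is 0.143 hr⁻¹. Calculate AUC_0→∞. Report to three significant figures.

Trapezoidal AUC_0→4:
  [0→0.5]: (625.5+582.4)/2 × 0.5 = 301.975
  [0.5→2]: (582.4+469.9)/2 × 1.5 = 789.225
  [2→3]: (469.9+407.3)/2 × 1 = 438.6
  [3→4]: (407.3+353.1)/2 × 1 = 380.2
  Sum = 1910.0 ng/mL·hr
Extrapolated tail: C_last / k_e = 353.1 / 0.143 = 2469.231
AUC_0→∞ = 1910.0 + 2469.231 = 4379.231 ng/mL·hr

AUC = 4380 ng/mL·hr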